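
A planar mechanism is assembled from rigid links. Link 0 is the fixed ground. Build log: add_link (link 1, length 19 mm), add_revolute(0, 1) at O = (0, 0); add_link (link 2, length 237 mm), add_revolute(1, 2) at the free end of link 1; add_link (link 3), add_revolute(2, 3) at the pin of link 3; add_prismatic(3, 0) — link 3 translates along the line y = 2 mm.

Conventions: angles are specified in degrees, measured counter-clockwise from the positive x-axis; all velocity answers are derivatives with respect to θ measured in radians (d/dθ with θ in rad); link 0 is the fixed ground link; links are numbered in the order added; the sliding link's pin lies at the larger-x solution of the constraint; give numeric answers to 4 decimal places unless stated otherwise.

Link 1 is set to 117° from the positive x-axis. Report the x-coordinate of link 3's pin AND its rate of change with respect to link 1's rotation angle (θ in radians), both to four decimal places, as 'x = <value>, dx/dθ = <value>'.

geometry: r = 19 mm, L = 237 mm, e = 2 mm
crank pin P = (r cos θ, r sin θ) = (-8.625819, 16.929124)
h = r sin θ − e = 16.929124 − 2 = 14.929124
x = r cos θ + √(L² − h²) = -8.625819 + 236.529324 = 227.903505
dx/dθ = −r sin θ − h·r cos θ/√(L² − h²) (θ in radians; h = 14.929124) = -16.384684

x = 227.9035, dx/dθ = -16.3847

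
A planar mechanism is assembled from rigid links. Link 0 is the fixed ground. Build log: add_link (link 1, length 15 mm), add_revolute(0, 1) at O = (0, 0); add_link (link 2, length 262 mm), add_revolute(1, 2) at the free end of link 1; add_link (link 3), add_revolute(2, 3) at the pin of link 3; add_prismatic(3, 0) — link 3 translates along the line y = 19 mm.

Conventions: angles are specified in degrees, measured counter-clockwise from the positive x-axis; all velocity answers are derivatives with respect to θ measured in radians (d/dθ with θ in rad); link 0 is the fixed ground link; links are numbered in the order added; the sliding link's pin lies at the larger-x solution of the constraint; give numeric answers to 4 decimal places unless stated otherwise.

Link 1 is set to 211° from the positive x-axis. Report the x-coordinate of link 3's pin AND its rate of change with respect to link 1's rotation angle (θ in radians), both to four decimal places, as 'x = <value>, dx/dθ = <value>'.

geometry: r = 15 mm, L = 262 mm, e = 19 mm
crank pin P = (r cos θ, r sin θ) = (-12.857510, -7.725571)
h = r sin θ − e = -7.725571 − 19 = -26.725571
x = r cos θ + √(L² − h²) = -12.857510 + 260.633351 = 247.775842
dx/dθ = −r sin θ − h·r cos θ/√(L² − h²) (θ in radians; h = -26.725571) = 6.407151

x = 247.7758, dx/dθ = 6.4072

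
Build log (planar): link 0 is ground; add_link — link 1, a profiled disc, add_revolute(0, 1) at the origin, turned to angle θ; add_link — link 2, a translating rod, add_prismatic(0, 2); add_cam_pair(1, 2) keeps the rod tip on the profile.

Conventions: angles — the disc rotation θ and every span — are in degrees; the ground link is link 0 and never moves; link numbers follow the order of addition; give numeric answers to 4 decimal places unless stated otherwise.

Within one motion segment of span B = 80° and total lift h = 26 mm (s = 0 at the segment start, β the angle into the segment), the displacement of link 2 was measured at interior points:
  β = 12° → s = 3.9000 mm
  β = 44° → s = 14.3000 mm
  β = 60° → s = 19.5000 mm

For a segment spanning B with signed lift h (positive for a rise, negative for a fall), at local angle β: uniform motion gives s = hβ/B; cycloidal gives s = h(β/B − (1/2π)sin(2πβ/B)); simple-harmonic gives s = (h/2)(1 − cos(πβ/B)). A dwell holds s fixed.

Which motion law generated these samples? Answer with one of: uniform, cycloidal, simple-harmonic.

candidates at β/B = r: uniform s = h·r (linear in β); cycloidal s = h·(r − sin(2πr)/(2π)); simple-harmonic s = (h/2)(1 − cos(πr))
β=12°: printed 3.9000 | uniform 3.9000, cycloidal 0.5523, simple-harmonic 1.4169
β=44°: printed 14.3000 | uniform 14.3000, cycloidal 15.5787, simple-harmonic 15.0336
β=60°: printed 19.5000 | uniform 19.5000, cycloidal 23.6380, simple-harmonic 22.1924
only one law matches every sample → uniform

uniform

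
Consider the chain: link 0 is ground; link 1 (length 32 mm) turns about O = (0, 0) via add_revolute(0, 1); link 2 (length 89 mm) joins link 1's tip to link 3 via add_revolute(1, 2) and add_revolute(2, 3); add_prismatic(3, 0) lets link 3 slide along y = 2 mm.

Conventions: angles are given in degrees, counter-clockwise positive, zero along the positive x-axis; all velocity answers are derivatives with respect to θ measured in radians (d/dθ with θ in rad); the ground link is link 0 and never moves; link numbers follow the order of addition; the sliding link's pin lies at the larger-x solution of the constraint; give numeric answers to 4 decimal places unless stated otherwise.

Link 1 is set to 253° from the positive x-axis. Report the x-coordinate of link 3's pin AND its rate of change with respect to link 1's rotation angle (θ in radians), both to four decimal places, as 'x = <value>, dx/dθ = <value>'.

geometry: r = 32 mm, L = 89 mm, e = 2 mm
crank pin P = (r cos θ, r sin θ) = (-9.355895, -30.601752)
h = r sin θ − e = -30.601752 − 2 = -32.601752
x = r cos θ + √(L² − h²) = -9.355895 + 82.813802 = 73.457907
dx/dθ = −r sin θ − h·r cos θ/√(L² − h²) (θ in radians; h = -32.601752) = 26.918567

x = 73.4579, dx/dθ = 26.9186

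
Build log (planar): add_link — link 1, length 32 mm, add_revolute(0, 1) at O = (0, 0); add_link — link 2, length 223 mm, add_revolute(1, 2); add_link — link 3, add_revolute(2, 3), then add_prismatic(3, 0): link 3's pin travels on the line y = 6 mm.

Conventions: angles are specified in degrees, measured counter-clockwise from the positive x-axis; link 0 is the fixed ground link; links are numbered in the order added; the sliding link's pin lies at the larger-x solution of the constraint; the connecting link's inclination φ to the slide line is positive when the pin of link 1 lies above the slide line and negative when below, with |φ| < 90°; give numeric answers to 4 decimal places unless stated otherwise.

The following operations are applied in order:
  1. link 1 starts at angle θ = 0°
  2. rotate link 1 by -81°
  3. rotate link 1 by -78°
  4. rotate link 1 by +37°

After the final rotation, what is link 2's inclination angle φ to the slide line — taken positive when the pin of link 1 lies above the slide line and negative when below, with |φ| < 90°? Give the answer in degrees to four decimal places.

geometry: r = 32 mm, L = 223 mm, e = 6 mm; θ starts at 0°
rotate link 1 by -81°: θ ← 0° -81° = -81°
rotate link 1 by -78°: θ ← -81° -78° = -159°
rotate link 1 by +37°: θ ← -159° +37° = -122°
h = r sin θ − e = -27.137539 − 6 = -33.137539
sin φ = h / L = -33.137539 / 223 = -0.14859883
φ = arcsin(-0.14859883) = -8.545735°

-8.5457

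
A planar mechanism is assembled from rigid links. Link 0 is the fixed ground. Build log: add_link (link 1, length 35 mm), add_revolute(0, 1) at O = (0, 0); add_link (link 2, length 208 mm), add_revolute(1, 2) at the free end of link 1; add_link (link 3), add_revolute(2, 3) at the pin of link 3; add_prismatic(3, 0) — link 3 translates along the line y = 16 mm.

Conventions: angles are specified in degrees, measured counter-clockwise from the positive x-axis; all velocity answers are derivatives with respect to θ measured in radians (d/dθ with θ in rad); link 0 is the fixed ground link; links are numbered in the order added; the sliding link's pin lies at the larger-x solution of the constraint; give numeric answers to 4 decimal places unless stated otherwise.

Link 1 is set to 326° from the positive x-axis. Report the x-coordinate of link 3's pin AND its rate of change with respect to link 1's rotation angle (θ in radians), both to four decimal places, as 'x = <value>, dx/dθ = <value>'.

geometry: r = 35 mm, L = 208 mm, e = 16 mm
crank pin P = (r cos θ, r sin θ) = (29.016315, -19.571752)
h = r sin θ − e = -19.571752 − 16 = -35.571752
x = r cos θ + √(L² − h²) = 29.016315 + 204.935723 = 233.952038
dx/dθ = −r sin θ − h·r cos θ/√(L² − h²) (θ in radians; h = -35.571752) = 24.608263

x = 233.9520, dx/dθ = 24.6083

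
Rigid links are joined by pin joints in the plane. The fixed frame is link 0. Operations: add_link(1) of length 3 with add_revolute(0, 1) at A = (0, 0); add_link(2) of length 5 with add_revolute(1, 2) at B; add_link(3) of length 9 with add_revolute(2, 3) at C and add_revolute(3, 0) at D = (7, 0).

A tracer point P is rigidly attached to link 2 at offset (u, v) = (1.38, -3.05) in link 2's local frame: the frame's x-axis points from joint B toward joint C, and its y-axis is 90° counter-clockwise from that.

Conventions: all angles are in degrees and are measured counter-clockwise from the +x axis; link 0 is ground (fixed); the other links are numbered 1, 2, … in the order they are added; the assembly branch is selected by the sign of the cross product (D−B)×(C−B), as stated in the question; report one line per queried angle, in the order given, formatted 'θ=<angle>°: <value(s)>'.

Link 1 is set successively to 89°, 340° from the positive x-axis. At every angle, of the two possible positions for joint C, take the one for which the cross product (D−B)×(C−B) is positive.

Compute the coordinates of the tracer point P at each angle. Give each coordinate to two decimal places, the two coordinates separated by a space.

A=(0,0), D=(7.00,0)
θ=89°: B = A + 3.00·(cos89°, sin89°) = (0.0524, 2.9995)
θ=89°: |BD| = 7.5675
θ=89°: circle(B,5.00) ∩ circle(D,9.00): a=0.0837, h=4.9993
θ=89°:   candidates: C₊=(2.1108,7.5562) cross=37.832; C₋=(-1.8524,-1.6234) cross=-37.832
θ=89°:   branch + wants cross > 0 → take C=(2.1108,7.5562) (cross=37.832)
θ=89°: ex = (C−B)/|BC| = (0.4117,0.9113); ey = (-0.9113,0.4117)
θ=89°: P = B + 1.38·ex + -3.05·ey = (3.4000,3.0015)
θ=340°: B = A + 3.00·(cos340°, sin340°) = (2.8191, -1.0261)
θ=340°: |BD| = 4.3050
θ=340°: circle(B,5.00) ∩ circle(D,9.00): a=-4.3516, h=2.4624
θ=340°:   candidates: C₊=(-1.9940,0.3283) cross=10.601; C₋=(-0.8202,-4.4547) cross=-10.601
θ=340°:   branch + wants cross > 0 → take C=(-1.9940,0.3283) (cross=10.601)
θ=340°: ex = (C−B)/|BC| = (-0.9626,0.2709); ey = (-0.2709,-0.9626)
θ=340°: P = B + 1.38·ex + -3.05·ey = (2.3168,2.2837)

θ=89°: 3.40 3.00
θ=340°: 2.32 2.28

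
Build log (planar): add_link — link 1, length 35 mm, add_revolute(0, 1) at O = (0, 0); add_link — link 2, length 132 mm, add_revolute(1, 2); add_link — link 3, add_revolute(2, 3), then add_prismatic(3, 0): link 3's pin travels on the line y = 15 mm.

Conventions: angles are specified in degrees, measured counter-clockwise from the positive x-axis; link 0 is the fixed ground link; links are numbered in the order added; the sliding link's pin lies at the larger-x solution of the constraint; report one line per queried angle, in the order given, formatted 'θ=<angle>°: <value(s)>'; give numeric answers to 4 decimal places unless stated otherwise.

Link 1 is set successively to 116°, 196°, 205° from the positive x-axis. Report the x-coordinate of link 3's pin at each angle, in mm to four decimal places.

geometry: r = 35 mm, L = 132 mm, e = 15 mm
θ=116°: crank pin P = (r cos θ, r sin θ) = (-15.342990, 31.457792)
θ=116°: h = r sin θ − e = 31.457792 − 15 = 16.457792
θ=116°: x = r cos θ + √(L² − h²) = -15.342990 + 130.970001 = 115.627011
θ=196°: crank pin P = (r cos θ, r sin θ) = (-33.644159, -9.647307)
θ=196°: h = r sin θ − e = -9.647307 − 15 = -24.647307
θ=196°: x = r cos θ + √(L² − h²) = -33.644159 + 129.678488 = 96.034329
θ=205°: crank pin P = (r cos θ, r sin θ) = (-31.720773, -14.791639)
θ=205°: h = r sin θ − e = -14.791639 − 15 = -29.791639
θ=205°: x = r cos θ + √(L² − h²) = -31.720773 + 128.594161 = 96.873388

θ=116°: 115.6270
θ=196°: 96.0343
θ=205°: 96.8734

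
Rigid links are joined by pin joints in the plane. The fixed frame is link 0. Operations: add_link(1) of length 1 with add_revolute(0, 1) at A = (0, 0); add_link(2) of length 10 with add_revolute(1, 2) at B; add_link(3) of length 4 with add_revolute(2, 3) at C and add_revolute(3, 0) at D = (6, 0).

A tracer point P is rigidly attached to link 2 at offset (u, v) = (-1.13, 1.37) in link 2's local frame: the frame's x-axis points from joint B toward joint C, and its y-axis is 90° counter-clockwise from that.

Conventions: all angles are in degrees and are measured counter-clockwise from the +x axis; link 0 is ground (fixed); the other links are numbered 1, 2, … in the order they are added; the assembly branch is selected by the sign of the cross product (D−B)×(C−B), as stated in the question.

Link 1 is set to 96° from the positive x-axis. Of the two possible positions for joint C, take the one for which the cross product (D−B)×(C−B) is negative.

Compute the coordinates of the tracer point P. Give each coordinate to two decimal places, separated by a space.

A=(0,0), D=(6.00,0)
B = A + 1.00·(cos96°, sin96°) = (-0.1045, 0.9945)
|BD| = 6.1850
circle(B,10.00) ∩ circle(D,4.00): a=9.8831, h=1.5245
  candidates: C₊=(9.8951,0.9100) cross=9.429; C₋=(9.4049,-2.0993) cross=-9.429
  branch - wants cross < 0 → take C=(9.4049,-2.0993) (cross=-9.429)
ex = (C−B)/|BC| = (0.9509,-0.3094); ey = (0.3094,0.9509)
P = B + -1.13·ex + 1.37·ey = (-0.7552,2.6469)

-0.76 2.65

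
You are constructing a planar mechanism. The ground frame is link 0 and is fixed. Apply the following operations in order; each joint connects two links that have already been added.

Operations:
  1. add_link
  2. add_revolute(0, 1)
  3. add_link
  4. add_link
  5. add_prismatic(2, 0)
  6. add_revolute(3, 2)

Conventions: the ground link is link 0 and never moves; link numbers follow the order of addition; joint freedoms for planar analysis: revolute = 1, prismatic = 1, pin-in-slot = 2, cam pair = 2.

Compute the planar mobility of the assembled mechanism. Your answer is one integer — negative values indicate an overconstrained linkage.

L=1 J1=0 J2=0
add link → L=2 J1=0 J2=0
R@0,1 dof=1 J1 → L=2 J1=1 J2=0
add link → L=3 J1=1 J2=0
add link → L=4 J1=1 J2=0
P@2,0 dof=1 J1 → L=4 J1=2 J2=0
R@3,2 dof=1 J1 → L=4 J1=3 J2=0
M=3(L−1)−2J1−J2=3·3−2·3−0=3

M = 3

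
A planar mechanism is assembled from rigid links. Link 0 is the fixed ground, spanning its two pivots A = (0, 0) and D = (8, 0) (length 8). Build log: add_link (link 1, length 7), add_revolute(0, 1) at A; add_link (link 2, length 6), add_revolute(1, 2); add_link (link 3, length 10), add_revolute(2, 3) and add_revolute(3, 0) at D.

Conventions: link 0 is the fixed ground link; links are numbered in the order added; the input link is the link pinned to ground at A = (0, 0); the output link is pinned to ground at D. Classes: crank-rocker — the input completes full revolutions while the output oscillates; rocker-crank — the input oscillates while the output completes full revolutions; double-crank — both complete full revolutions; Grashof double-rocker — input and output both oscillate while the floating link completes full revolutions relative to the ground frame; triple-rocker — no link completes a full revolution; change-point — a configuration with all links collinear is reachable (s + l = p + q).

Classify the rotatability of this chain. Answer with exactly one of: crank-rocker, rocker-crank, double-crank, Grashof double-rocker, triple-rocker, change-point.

lengths: ground=8, input=7, coupler=6, output=10
sorted: s=6 (shortest), l=10 (longest), p+q=15
s + l = 16 vs p + q = 15
s + l > p + q → non-Grashof → no link fully rotates → triple-rocker

triple-rocker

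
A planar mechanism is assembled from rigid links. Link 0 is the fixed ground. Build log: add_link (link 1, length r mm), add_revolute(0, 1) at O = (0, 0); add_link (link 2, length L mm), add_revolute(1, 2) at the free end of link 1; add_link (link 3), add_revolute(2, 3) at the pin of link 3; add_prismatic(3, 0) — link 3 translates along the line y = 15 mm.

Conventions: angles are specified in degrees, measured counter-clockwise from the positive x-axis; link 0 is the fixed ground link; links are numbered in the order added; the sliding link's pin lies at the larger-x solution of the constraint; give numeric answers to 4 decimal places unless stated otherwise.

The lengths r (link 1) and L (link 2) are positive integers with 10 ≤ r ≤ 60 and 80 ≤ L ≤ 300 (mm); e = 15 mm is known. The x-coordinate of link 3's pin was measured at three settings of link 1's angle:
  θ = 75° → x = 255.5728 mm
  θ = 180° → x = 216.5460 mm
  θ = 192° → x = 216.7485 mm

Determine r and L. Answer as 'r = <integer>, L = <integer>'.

constraint per measurement: (x − r cos θ)² + (r sin θ − e)² = L²
subtracting the θ₁ and θ₂ equations cancels the r² and L² terms:
r = (x₁² − x₂²) / (2[(x₁cos θ₁ + e sin θ₁) − (x₂cos θ₂ + e sin θ₂)]) = 31.0000 → r = 31
L² = (x₁ − r cos θ₁)² + (r sin θ₁ − e)² = 61504.0244 → L = 248.0000 → L = 248
check at θ₃=192°: x = 216.7485 (printed 216.7485) ✓

r = 31, L = 248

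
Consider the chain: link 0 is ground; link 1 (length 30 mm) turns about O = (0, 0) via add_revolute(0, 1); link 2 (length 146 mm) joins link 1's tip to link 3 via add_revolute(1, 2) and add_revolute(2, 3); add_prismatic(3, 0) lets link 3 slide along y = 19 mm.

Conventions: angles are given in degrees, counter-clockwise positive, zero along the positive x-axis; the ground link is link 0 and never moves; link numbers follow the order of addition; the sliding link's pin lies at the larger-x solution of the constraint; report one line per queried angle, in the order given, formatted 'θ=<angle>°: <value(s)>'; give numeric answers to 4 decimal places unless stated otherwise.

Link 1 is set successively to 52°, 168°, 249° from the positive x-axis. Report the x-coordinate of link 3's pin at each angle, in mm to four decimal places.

geometry: r = 30 mm, L = 146 mm, e = 19 mm
θ=52°: crank pin P = (r cos θ, r sin θ) = (18.469844, 23.640323)
θ=52°: h = r sin θ − e = 23.640323 − 19 = 4.640323
θ=52°: x = r cos θ + √(L² − h²) = 18.469844 + 145.926240 = 164.396084
θ=168°: crank pin P = (r cos θ, r sin θ) = (-29.344428, 6.237351)
θ=168°: h = r sin θ − e = 6.237351 − 19 = -12.762649
θ=168°: x = r cos θ + √(L² − h²) = -29.344428 + 145.441104 = 116.096676
θ=249°: crank pin P = (r cos θ, r sin θ) = (-10.751038, -28.007413)
θ=249°: h = r sin θ − e = -28.007413 − 19 = -47.007413
θ=249°: x = r cos θ + √(L² − h²) = -10.751038 + 138.225552 = 127.474513

θ=52°: 164.3961
θ=168°: 116.0967
θ=249°: 127.4745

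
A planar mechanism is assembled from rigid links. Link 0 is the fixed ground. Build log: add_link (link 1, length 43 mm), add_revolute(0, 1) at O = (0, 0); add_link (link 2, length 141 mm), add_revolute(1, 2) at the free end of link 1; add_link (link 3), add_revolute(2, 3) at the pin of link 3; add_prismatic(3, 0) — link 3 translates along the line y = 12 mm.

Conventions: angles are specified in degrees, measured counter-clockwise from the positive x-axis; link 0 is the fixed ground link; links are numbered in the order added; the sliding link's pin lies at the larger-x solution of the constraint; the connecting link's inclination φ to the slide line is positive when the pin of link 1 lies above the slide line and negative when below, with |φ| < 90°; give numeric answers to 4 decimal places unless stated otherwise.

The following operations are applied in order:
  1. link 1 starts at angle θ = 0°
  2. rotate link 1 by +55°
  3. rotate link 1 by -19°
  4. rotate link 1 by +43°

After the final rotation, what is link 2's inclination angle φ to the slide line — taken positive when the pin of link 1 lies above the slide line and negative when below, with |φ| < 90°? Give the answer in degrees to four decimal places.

geometry: r = 43 mm, L = 141 mm, e = 12 mm; θ starts at 0°
rotate link 1 by +55°: θ ← 0° +55° = 55°
rotate link 1 by -19°: θ ← 55° -19° = 36°
rotate link 1 by +43°: θ ← 36° +43° = 79°
h = r sin θ − e = 42.209969 − 12 = 30.209969
sin φ = h / L = 30.209969 / 141 = 0.21425510
φ = arcsin(0.21425510) = 12.371829°

12.3718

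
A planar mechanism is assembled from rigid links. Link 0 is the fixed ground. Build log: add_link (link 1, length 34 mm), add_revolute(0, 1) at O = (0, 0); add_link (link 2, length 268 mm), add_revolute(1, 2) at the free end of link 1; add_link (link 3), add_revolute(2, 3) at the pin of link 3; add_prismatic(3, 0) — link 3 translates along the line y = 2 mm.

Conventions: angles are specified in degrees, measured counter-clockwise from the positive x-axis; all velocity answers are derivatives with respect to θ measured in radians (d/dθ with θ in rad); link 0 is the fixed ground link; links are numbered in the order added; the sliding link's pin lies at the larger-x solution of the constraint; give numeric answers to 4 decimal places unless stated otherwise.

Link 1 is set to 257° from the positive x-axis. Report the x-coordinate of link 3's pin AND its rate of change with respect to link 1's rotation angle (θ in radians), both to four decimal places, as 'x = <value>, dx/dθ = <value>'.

geometry: r = 34 mm, L = 268 mm, e = 2 mm
crank pin P = (r cos θ, r sin θ) = (-7.648336, -33.128582)
h = r sin θ − e = -33.128582 − 2 = -35.128582
x = r cos θ + √(L² − h²) = -7.648336 + 265.687754 = 258.039418
dx/dθ = −r sin θ − h·r cos θ/√(L² − h²) (θ in radians; h = -35.128582) = 32.117338

x = 258.0394, dx/dθ = 32.1173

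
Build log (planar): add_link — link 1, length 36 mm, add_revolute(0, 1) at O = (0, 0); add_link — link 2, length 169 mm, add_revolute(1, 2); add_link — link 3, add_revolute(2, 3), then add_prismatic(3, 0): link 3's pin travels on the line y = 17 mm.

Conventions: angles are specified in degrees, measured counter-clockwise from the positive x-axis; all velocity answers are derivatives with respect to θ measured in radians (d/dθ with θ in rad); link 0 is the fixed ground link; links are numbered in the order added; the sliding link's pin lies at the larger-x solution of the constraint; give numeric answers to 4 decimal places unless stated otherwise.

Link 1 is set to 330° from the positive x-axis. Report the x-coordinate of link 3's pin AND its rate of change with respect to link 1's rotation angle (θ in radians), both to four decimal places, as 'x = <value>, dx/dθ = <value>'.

geometry: r = 36 mm, L = 169 mm, e = 17 mm
crank pin P = (r cos θ, r sin θ) = (31.176915, -18.000000)
h = r sin θ − e = -18.000000 − 17 = -35.000000
x = r cos θ + √(L² − h²) = 31.176915 + 165.336021 = 196.512936
dx/dθ = −r sin θ − h·r cos θ/√(L² − h²) (θ in radians; h = -35.000000) = 24.599844

x = 196.5129, dx/dθ = 24.5998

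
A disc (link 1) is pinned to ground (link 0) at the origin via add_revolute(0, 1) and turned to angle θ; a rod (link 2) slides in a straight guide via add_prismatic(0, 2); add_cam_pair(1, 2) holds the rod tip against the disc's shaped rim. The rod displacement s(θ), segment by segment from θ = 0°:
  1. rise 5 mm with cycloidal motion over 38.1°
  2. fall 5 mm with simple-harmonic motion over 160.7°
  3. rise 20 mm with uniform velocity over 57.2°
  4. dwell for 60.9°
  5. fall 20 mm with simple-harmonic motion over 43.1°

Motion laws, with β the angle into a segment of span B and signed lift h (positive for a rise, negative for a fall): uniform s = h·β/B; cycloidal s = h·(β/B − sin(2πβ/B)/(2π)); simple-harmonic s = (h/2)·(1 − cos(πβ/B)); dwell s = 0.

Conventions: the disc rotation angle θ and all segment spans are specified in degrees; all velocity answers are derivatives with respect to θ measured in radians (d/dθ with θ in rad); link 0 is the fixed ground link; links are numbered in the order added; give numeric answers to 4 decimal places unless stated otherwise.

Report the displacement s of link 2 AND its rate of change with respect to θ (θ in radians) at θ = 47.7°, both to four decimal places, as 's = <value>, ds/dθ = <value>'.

segment 1 (0° to 38.1°, cycloidal, h = 5) is passed completely: s = 0.0000 + (5) = 5.0000
θ = 47.7° falls in segment 2 (38.1° to 198.8°, simple-harmonic, h = -5): β = 47.7 − 38.1 = 9.6°, B = 160.7°; Δs = -5/2·(1 − cos(π·0.0597)) = -0.0439; s = 5.0000 − 0.0439 = 4.9561
velocity in seg [38.1°–198.8°] (simple-harmonic), θ in radians: β = 9.6° = 0.1676 rad, B = 160.7° = 2.8047 rad; ds/dθ = (πh/(2B)) sin(πβ/B) = (π·(-5)/(2·2.8047)) sin(π·0.0597) = -0.522456 mm/rad

s = 4.9561, ds/dθ = -0.5225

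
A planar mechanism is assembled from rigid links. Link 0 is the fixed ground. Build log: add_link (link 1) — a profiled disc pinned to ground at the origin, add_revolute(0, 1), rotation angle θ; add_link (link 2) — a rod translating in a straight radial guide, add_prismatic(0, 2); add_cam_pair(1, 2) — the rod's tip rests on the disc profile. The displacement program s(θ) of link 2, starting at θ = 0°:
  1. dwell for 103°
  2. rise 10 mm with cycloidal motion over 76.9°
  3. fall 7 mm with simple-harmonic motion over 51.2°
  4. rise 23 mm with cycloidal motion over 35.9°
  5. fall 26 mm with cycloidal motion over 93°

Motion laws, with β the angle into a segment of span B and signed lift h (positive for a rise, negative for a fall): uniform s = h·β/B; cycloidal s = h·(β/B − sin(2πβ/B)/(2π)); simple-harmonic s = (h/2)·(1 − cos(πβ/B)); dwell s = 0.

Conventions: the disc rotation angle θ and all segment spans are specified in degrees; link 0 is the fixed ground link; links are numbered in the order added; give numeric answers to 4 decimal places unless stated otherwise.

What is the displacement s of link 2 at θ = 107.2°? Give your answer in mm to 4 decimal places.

seg 1 [0°–103°] dwell: s stays 0.0000
seg 2 [103°–179.9°] cycloidal, h=10: θ=107.2° here. β=4.2, B=76.9. 10·(0.0546 − sin(2π·0.0546)/(2π)) = 0.0107 → s = 0.0107

0.0107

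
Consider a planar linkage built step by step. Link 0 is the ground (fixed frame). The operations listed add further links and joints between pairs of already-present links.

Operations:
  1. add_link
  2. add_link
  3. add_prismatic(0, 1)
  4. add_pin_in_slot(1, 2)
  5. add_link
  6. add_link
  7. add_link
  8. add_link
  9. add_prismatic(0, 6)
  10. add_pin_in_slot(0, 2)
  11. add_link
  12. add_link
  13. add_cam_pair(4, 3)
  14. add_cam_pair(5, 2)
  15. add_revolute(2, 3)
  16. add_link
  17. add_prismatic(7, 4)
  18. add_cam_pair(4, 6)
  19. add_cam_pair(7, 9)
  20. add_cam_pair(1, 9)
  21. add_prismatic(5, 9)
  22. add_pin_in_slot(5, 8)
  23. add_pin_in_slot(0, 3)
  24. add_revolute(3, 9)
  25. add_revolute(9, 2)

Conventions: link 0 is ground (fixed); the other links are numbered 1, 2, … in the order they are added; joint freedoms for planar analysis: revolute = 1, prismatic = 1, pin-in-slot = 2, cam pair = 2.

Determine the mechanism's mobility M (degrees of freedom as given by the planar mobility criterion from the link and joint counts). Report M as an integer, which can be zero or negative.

ground; <1,0,0>
#1 <2,0,0>
#2 <3,0,0>
P:0↔1 J1 <3,1,0>
PS:1↔2 J2 <3,1,1>
#3 <4,1,1>
#4 <5,1,1>
#5 <6,1,1>
#6 <7,1,1>
P:0↔6 J1 <7,2,1>
PS:0↔2 J2 <7,2,2>
#7 <8,2,2>
#8 <9,2,2>
C:4↔3 J2 <9,2,3>
C:5↔2 J2 <9,2,4>
R:2↔3 J1 <9,3,4>
#9 <10,3,4>
P:7↔4 J1 <10,4,4>
C:4↔6 J2 <10,4,5>
C:7↔9 J2 <10,4,6>
C:1↔9 J2 <10,4,7>
P:5↔9 J1 <10,5,7>
PS:5↔8 J2 <10,5,8>
PS:0↔3 J2 <10,5,9>
R:3↔9 J1 <10,6,9>
R:9↔2 J1 <10,7,9>
3×9 − 2×7 − 1×9 = 4

M = 4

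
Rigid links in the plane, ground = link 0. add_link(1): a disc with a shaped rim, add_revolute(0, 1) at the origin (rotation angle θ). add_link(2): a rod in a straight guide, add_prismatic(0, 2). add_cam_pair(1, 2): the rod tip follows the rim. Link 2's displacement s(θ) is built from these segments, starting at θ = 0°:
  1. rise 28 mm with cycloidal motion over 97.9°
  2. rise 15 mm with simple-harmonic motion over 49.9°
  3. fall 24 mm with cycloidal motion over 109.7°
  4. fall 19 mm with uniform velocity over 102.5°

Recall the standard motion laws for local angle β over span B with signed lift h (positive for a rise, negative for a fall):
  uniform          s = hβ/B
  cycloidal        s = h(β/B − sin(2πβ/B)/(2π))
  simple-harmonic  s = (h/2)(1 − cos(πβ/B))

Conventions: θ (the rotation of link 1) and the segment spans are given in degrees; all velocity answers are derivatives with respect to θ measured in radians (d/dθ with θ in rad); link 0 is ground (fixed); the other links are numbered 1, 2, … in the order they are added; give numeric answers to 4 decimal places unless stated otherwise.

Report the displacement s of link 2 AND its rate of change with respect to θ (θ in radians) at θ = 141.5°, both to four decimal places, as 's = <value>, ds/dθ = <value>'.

segment 1 (0° to 97.9°, cycloidal, h = 28) is passed completely: s = 0.0000 + (28) = 28.0000
θ = 141.5° falls in segment 2 (97.9° to 147.8°, simple-harmonic, h = 15): β = 141.5 − 97.9 = 43.6°, B = 49.9°; Δs = 15/2·(1 − cos(π·0.8737)) = 14.4177; s = 28.0000 + 14.4177 = 42.4177
velocity in seg [97.9°–147.8°] (simple-harmonic), θ in radians: β = 43.6° = 0.7610 rad, B = 49.9° = 0.8709 rad; ds/dθ = (πh/(2B)) sin(πβ/B) = (π·15/(2·0.8709)) sin(π·0.8737) = 10.451429 mm/rad

s = 42.4177, ds/dθ = 10.4514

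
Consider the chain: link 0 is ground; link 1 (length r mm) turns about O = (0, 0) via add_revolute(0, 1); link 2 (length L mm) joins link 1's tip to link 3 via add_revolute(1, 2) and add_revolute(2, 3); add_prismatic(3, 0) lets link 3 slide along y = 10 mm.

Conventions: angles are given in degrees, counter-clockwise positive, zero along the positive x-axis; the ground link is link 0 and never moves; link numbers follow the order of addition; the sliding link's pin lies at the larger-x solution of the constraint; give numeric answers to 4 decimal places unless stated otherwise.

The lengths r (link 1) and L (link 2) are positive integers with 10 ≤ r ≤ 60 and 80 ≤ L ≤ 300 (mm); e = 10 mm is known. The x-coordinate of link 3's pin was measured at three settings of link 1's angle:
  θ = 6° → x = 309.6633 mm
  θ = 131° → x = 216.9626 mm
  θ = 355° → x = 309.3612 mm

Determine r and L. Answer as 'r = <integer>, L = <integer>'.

constraint per measurement: (x − r cos θ)² + (r sin θ − e)² = L²
subtracting the θ₁ and θ₂ equations cancels the r² and L² terms:
r = (x₁² − x₂²) / (2[(x₁cos θ₁ + e sin θ₁) − (x₂cos θ₂ + e sin θ₂)]) = 55.0000 → r = 55
L² = (x₁ − r cos θ₁)² + (r sin θ₁ − e)² = 65025.0155 → L = 255.0000 → L = 255
check at θ₃=355°: x = 309.3612 (printed 309.3612) ✓

r = 55, L = 255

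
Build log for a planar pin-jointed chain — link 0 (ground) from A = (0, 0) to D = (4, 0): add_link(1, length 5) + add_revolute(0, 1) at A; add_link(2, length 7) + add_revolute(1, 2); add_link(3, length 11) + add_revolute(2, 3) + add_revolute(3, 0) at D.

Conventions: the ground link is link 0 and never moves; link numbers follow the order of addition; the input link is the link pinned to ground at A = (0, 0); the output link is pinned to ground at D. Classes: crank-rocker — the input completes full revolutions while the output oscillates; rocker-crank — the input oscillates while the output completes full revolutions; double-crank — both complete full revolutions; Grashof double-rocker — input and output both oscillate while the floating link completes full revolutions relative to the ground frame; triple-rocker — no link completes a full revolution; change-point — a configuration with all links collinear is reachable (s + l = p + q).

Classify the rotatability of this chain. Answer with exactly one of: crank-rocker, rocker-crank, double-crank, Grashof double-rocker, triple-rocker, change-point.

lengths: ground=4, input=5, coupler=7, output=11
sorted: s=4 (shortest), l=11 (longest), p+q=12
s + l = 15 vs p + q = 12
s + l > p + q → non-Grashof → no link fully rotates → triple-rocker

triple-rocker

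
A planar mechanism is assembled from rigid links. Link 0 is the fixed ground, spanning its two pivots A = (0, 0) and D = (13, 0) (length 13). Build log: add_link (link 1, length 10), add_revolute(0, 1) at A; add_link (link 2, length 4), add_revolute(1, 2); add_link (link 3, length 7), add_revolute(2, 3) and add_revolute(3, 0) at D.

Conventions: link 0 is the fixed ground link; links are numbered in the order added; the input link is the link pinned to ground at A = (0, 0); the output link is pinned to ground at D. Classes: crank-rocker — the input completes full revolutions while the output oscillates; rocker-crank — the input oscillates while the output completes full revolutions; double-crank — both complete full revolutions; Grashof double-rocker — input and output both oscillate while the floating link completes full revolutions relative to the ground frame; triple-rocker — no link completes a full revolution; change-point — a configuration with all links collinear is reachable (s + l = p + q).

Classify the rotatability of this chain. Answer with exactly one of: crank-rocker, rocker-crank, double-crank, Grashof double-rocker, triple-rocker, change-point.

lengths: ground=13, input=10, coupler=4, output=7
sorted: s=4 (shortest), l=13 (longest), p+q=17
s + l = 17 vs p + q = 17
s + l = p + q → change-point (collinear configuration reachable)

change-point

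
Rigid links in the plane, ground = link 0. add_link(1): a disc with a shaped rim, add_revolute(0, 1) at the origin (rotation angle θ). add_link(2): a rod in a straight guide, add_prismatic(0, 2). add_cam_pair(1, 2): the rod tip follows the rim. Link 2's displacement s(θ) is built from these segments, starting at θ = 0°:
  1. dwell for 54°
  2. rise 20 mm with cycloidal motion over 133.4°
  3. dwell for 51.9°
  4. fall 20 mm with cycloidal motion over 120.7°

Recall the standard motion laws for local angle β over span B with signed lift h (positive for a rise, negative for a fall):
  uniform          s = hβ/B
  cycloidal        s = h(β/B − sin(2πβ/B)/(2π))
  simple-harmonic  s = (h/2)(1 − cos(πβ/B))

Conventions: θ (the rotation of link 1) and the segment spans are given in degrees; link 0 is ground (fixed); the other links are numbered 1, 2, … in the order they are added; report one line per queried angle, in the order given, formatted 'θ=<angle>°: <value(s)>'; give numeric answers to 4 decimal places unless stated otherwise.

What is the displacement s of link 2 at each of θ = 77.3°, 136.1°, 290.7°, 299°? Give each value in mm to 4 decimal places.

segment 1 (0° to 54°, dwell): s unchanged at 0.0000
θ = 77.3° falls in segment 2 (54° to 187.4°, cycloidal, h = 20): β = 77.3 − 54 = 23.3°, B = 133.4°; Δs = 20·(0.1747 − sin(2π·0.1747)/(2π)) = 0.6602; s = 0.0000 + 0.6602 = 0.6602
θ = 136.1° falls in segment 2 (54° to 187.4°, cycloidal, h = 20): β = 136.1 − 54 = 82.1°, B = 133.4°; Δs = 20·(0.6154 − sin(2π·0.6154)/(2π)) = 14.4205; s = 0.0000 + 14.4205 = 14.4205
segment 2 (54° to 187.4°, cycloidal, h = 20) is passed completely: s = 0.0000 + (20) = 20.0000
segment 3 (187.4° to 239.3°, dwell): s unchanged at 20.0000
θ = 290.7° falls in segment 4 (239.3° to 360°, cycloidal, h = -20): β = 290.7 − 239.3 = 51.4°, B = 120.7°; Δs = -20·(0.4258 − sin(2π·0.4258)/(2π)) = -7.0870; s = 20.0000 − 7.0870 = 12.9130
θ = 299° falls in segment 4 (239.3° to 360°, cycloidal, h = -20): β = 299 − 239.3 = 59.7°, B = 120.7°; Δs = -20·(0.4946 − sin(2π·0.4946)/(2π)) = -9.7846; s = 20.0000 − 9.7846 = 10.2154

θ=77.3°: 0.6602
θ=136.1°: 14.4205
θ=290.7°: 12.9130
θ=299°: 10.2154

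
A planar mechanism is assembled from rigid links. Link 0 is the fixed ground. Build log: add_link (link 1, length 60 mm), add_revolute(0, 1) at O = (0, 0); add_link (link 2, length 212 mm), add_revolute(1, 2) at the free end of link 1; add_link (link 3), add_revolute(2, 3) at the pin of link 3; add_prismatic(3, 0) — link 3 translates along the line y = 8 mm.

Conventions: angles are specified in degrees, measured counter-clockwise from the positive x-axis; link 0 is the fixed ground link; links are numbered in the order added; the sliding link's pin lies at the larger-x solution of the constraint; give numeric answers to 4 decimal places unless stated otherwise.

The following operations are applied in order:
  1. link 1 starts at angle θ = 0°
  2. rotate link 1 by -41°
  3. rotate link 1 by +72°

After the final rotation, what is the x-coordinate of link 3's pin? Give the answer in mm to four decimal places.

geometry: r = 60 mm, L = 212 mm, e = 8 mm; θ starts at 0°
rotate link 1 by -41°: θ ← 0° -41° = -41°
rotate link 1 by +72°: θ ← -41° +72° = 31°
crank pin P = (r cos θ, r sin θ) = (51.430038, 30.902284)
h = r sin θ − e = 30.902284 − 8 = 22.902284
x = r cos θ + √(L² − h²) = 51.430038 + 210.759307 = 262.189345

262.1893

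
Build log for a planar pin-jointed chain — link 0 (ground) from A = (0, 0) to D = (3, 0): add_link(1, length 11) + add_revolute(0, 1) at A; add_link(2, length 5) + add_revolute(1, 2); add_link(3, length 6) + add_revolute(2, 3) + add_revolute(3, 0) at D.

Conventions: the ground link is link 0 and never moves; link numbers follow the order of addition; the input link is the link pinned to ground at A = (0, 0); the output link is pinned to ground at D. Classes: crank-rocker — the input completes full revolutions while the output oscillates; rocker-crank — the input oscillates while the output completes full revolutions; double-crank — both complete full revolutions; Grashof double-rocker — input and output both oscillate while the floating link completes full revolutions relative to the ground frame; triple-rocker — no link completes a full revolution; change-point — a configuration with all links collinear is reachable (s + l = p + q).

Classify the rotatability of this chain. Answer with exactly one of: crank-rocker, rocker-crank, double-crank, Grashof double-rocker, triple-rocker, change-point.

lengths: ground=3, input=11, coupler=5, output=6
sorted: s=3 (shortest), l=11 (longest), p+q=11
s + l = 14 vs p + q = 11
s + l > p + q → non-Grashof → no link fully rotates → triple-rocker

triple-rocker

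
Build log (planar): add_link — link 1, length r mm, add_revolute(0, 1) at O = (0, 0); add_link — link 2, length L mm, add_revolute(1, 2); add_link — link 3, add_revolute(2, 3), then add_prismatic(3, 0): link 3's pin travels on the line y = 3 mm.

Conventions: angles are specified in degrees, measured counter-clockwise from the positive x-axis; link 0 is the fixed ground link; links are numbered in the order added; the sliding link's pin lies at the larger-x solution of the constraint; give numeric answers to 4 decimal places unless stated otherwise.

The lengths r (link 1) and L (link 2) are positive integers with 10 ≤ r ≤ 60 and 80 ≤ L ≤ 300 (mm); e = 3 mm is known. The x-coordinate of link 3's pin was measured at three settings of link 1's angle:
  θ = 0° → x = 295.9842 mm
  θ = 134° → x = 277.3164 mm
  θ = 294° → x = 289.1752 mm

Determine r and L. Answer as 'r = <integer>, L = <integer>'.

constraint per measurement: (x − r cos θ)² + (r sin θ − e)² = L²
subtracting the θ₁ and θ₂ equations cancels the r² and L² terms:
r = (x₁² − x₂²) / (2[(x₁cos θ₁ + e sin θ₁) − (x₂cos θ₂ + e sin θ₂)]) = 11.0000 → r = 11
L² = (x₁ − r cos θ₁)² + (r sin θ₁ − e)² = 81224.9942 → L = 285.0000 → L = 285
check at θ₃=294°: x = 289.1752 (printed 289.1752) ✓

r = 11, L = 285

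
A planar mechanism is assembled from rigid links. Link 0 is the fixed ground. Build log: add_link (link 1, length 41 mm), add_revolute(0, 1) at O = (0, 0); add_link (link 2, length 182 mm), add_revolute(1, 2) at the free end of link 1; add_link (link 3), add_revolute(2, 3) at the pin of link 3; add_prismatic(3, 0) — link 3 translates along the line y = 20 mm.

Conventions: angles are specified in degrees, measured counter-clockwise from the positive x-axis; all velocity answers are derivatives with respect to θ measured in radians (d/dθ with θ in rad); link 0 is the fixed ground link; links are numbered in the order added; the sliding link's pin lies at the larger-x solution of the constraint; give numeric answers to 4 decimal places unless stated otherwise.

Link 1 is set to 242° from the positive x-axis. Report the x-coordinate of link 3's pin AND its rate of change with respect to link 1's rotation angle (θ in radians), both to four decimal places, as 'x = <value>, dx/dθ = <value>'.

geometry: r = 41 mm, L = 182 mm, e = 20 mm
crank pin P = (r cos θ, r sin θ) = (-19.248334, -36.200851)
h = r sin θ − e = -36.200851 − 20 = -56.200851
x = r cos θ + √(L² − h²) = -19.248334 + 173.105356 = 153.857022
dx/dθ = −r sin θ − h·r cos θ/√(L² − h²) (θ in radians; h = -56.200851) = 29.951635

x = 153.8570, dx/dθ = 29.9516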